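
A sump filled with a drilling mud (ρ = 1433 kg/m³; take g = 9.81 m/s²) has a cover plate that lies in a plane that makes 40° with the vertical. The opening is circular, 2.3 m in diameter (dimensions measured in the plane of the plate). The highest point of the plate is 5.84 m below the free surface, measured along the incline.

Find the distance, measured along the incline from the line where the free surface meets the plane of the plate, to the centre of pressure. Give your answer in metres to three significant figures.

y_p = 7.04 m

γ = ρg = 1433 × 9.81 / 1000 = 14.05773 kN/m³.
The plate makes 40° with the vertical, i.e. θ = 90° − 40° = 50° to the horizontal. Measuring y along the incline from the free-surface line, vertical depth h = y·sinθ with sinθ = 0.766044.
The centroid is at the centre, 1.15 m below the top of the plate, so y_c = 5.84 + 1.15 = 6.99 m and h_c = 6.99 × 0.766044 = 5.35465 m.
A = π(1.15)² = 4.15476 m².
Resultant F = γ·h_c·A = 14.05773 × 5.35465 × 4.15476 = 312.746 kN.
I_c = πr⁴/4 = π × 1.15⁴/4 = 1.37367 m⁴.
Centre of pressure: y_p = y_c + I_c/(y_c·A) = 6.99 + 1.37367/(6.99 × 4.15476) = 6.99 + 0.0472998 = 7.0373 m along the plane.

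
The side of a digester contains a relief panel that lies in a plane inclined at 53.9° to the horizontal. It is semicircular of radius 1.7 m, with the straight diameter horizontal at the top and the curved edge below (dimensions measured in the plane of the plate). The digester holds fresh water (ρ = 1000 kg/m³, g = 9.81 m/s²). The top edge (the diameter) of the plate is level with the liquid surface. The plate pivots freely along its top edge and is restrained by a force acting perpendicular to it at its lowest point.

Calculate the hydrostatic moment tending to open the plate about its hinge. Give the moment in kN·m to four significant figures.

M ≈ 26.00 kN·m

γ = ρg = 1000 × 9.81 = 9810 N/m³ = 9.81 kN/m³.
Let θ = 53.9° be the plate's angle to the horizontal; measure y along the incline from where the plane meets the free surface. Vertical depth h = y·sinθ with sinθ = 0.807990.
The centroid of a semicircle lies 4r/(3π) = 0.721502 m from the diameter, here below the top edge, so y_c = 0.721502 m and h_c = 0.721502 × 0.807990 = 0.582966 m.
A = πr²/2 = π × 1.7²/2 = 4.5396 m².
Resultant F = γ·h_c·A = 9.81 × 0.582966 × 4.5396 = 25.9615 kN.
I_c = (π/8 − 8/(9π))·r⁴ = 0.109757 × 1.7⁴ = 0.916701 m⁴.
Centre of pressure: y_p = y_c + I_c/(y_c·A) = 0.721502 + 0.916701/(0.721502 × 4.5396) = 0.721502 + 0.27988 = 1.00138 m along the plane.
The resultant acts 0.721502 + 0.27988 = 1.00138 m (along the plate) below the hinge at the top edge, so the moment about the hinge is M = F × 1.00138 = 25.9615 × 1.00138 = 25.9973 kN·m.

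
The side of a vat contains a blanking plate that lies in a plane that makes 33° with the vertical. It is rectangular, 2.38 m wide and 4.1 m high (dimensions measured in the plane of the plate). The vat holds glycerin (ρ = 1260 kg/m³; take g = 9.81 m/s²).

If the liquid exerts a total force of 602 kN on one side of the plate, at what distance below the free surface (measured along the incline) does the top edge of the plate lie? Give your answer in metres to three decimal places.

y_top ≈ 3.901 m

γ = ρg = 1260 × 9.81 / 1000 = 12.3606 kN/m³.
A = 2.38 × 4.1 = 9.758 m².
From F = γ·h_c·A, the centroid depth is h_c = 602/(12.3606 × 9.758) = 4.9911 m.
The plate makes 33° with the vertical, i.e. θ = 90° − 33° = 57° to the horizontal. Measuring y along the incline from the free-surface line, vertical depth h = y·sinθ with sinθ = 0.838671.
Along the incline, y_c = h_c/sinθ = 4.9911/0.838671 = 5.9512 m.
The centroid lies 4.1/2 = 2.05 m below the top edge, so the top edge sits at y_top = 5.9512 − 2.05 = 3.9012 m along the incline.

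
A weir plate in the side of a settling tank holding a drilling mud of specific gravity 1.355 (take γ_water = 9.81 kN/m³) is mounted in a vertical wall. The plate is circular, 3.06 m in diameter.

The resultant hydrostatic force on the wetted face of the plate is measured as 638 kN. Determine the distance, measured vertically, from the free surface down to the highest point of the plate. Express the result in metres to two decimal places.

γ = 1.355 × 9.81 = 13.29255 kN/m³.
A = π(1.53)² = 7.35415 m².
From F = γ·h_c·A, the centroid depth is h_c = 638/(13.29255 × 7.35415) = 6.52649 m.
The centroid is at the centre, 1.53 m below the top of the plate, so the highest point sits at h_top = 6.52649 − 1.53 = 4.99649 m below the surface.

d_top ≈ 5.00 m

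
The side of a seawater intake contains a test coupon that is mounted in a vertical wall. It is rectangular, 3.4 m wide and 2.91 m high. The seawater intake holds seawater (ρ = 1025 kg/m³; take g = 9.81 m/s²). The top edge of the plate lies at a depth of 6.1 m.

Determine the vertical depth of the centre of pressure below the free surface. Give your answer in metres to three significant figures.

h_p = 7.65 m

γ = ρg = 1025 × 9.81 / 1000 = 10.05525 kN/m³.
The centroid lies 2.91/2 = 1.455 m below the top edge, so the centroid depth is h_c = 6.1 + 1.455 = 7.555 m.
A = 3.4 × 2.91 = 9.894 m².
Resultant F = γ·h_c·A = 10.05525 × 7.555 × 9.894 = 751.622 kN.
I_c = b·h³/12 = 3.4 × 2.91³/12 = 6.98195 m⁴.
Centre of pressure: y_p = y_c + I_c/(y_c·A) = 7.555 + 6.98195/(7.555 × 9.894) = 7.555 + 0.0934051 = 7.64841 m along the plane.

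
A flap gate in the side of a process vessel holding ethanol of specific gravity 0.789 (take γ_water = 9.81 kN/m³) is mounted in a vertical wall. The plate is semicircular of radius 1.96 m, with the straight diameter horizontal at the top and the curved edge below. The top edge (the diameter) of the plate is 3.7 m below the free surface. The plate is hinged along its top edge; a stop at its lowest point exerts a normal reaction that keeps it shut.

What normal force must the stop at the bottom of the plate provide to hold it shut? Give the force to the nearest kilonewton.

P ≈ 96 kN

γ = 0.789 × 9.81 = 7.74009 kN/m³.
The centroid of a semicircle lies 4r/(3π) = 0.83185 m from the diameter, here below the top edge, so the centroid depth is h_c = 3.7 + 0.83185 = 4.53185 m.
A = πr²/2 = π × 1.96²/2 = 6.03437 m².
Resultant F = γ·h_c·A = 7.74009 × 4.53185 × 6.03437 = 211.667 kN.
I_c = (π/8 − 8/(9π))·r⁴ = 0.109757 × 1.96⁴ = 1.61978 m⁴.
Centre of pressure: y_p = y_c + I_c/(y_c·A) = 4.53185 + 1.61978/(4.53185 × 6.03437) = 4.53185 + 0.0592309 = 4.59108 m along the plane.
The resultant acts 0.83185 + 0.0592309 = 0.891081 m (along the plate) below the hinge at the top edge, so the moment about the hinge is M = F × 0.891081 = 211.667 × 0.891081 = 188.612 kN·m.
A normal force at the bottom, 1.96 m from the hinge, must supply this moment: P = 188.612/1.96 = 96.2306 kN.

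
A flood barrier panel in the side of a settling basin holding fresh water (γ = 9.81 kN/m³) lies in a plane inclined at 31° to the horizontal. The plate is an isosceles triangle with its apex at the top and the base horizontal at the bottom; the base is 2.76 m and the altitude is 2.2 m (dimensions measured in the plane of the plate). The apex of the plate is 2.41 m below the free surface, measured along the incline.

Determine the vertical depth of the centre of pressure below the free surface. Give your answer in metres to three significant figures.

h_p = 2.03 m

γ = 9.81 kN/m³.
Let θ = 31° be the plate's angle to the horizontal; measure y along the incline from where the plane meets the free surface. Vertical depth h = y·sinθ with sinθ = 0.515038.
With the apex up, the centroid sits 2h/3 = 2 × 2.2/3 = 1.46667 m below the apex, so y_c = 2.41 + 1.46667 = 3.87667 m and h_c = 3.87667 × 0.515038 = 1.99663 m.
A = ½ × 2.76 × 2.2 = 3.036 m².
Resultant F = γ·h_c·A = 9.81 × 1.99663 × 3.036 = 59.466 kN.
I_c = b·h³/36 = 2.76 × 2.2³/36 = 0.816347 m⁴.
Centre of pressure: y_p = y_c + I_c/(y_c·A) = 3.87667 + 0.816347/(3.87667 × 3.036) = 3.87667 + 0.0693608 = 3.94603 m along the plane.
Vertically, h_p = y_p·sinθ = 3.94603 × 0.515038 = 2.03236 m.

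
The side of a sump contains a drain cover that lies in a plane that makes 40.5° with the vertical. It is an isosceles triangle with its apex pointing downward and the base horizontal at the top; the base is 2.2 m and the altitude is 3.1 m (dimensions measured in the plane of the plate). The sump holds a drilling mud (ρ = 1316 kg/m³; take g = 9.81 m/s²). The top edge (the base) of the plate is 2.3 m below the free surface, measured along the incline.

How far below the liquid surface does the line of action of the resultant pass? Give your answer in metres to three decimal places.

γ = ρg = 1316 × 9.81 / 1000 = 12.90996 kN/m³.
The plate makes 40.5° with the vertical, i.e. θ = 90° − 40.5° = 49.5° to the horizontal. Measuring y along the incline from the free-surface line, vertical depth h = y·sinθ with sinθ = 0.760406.
With the apex down, the centroid sits h/3 = 3.1/3 = 1.03333 m below the base (the top edge), so y_c = 2.3 + 1.03333 = 3.33333 m and h_c = 3.33333 × 0.760406 = 2.53468 m.
A = ½ × 2.2 × 3.1 = 3.41 m².
Resultant F = γ·h_c·A = 12.90996 × 2.53468 × 3.41 = 111.584 kN.
I_c = b·h³/36 = 2.2 × 3.1³/36 = 1.82056 m⁴.
Centre of pressure: y_p = y_c + I_c/(y_c·A) = 3.33333 + 1.82056/(3.33333 × 3.41) = 3.33333 + 0.160167 = 3.4935 m along the plane.
Vertically, h_p = y_p·sinθ = 3.4935 × 0.760406 = 2.65648 m.

h_p = 2.656 m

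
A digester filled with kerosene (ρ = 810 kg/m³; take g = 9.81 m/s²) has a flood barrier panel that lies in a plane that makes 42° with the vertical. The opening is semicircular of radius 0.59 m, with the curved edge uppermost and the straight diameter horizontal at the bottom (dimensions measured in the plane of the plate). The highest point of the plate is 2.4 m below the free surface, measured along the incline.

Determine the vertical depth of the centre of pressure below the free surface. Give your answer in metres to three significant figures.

γ = ρg = 810 × 9.81 / 1000 = 7.9461 kN/m³.
The plate makes 42° with the vertical, i.e. θ = 90° − 42° = 48° to the horizontal. Measuring y along the incline from the free-surface line, vertical depth h = y·sinθ with sinθ = 0.743145.
The centroid lies 4r/(3π) = 0.250404 m above the diameter, so r − 4r/(3π) = 0.59 − 0.250404 = 0.339596 m below the topmost point, so y_c = 2.4 + 0.339596 = 2.7396 m and h_c = 2.7396 × 0.743145 = 2.03592 m.
A = πr²/2 = π × 0.59²/2 = 0.546794 m².
Resultant F = γ·h_c·A = 7.9461 × 2.03592 × 0.546794 = 8.84583 kN.
I_c = (π/8 − 8/(9π))·r⁴ = 0.109757 × 0.59⁴ = 0.0132997 m⁴.
Centre of pressure: y_p = y_c + I_c/(y_c·A) = 2.7396 + 0.0132997/(2.7396 × 0.546794) = 2.7396 + 0.00887832 = 2.74848 m along the plane.
Vertically, h_p = y_p·sinθ = 2.74848 × 0.743145 = 2.04252 m.

h_p = 2.04 m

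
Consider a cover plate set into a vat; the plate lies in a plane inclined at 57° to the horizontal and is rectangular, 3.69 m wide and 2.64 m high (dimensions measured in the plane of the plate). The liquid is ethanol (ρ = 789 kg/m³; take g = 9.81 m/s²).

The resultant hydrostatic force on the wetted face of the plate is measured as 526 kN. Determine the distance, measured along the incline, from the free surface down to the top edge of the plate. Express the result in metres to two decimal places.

γ = ρg = 789 × 9.81 / 1000 = 7.74009 kN/m³.
A = 3.69 × 2.64 = 9.7416 m².
From F = γ·h_c·A, the centroid depth is h_c = 526/(7.74009 × 9.7416) = 6.97605 m.
Let θ = 57° be the plate's angle to the horizontal; measure y along the incline from where the plane meets the free surface. Vertical depth h = y·sinθ with sinθ = 0.838671.
Along the incline, y_c = h_c/sinθ = 6.97605/0.838671 = 8.31798 m.
The centroid lies 2.64/2 = 1.32 m below the top edge, so the top edge sits at y_top = 8.31798 − 1.32 = 6.99798 m along the incline.

y_top ≈ 7.00 m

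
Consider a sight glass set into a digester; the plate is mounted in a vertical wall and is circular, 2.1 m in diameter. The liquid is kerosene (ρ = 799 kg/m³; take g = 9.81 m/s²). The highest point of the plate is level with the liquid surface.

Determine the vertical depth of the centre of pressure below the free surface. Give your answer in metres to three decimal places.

γ = ρg = 799 × 9.81 / 1000 = 7.83819 kN/m³.
The centroid is at the centre, 1.05 m below the top of the plate, so the centroid depth is h_c = 1.05 m.
A = π(1.05)² = 3.46361 m².
Resultant F = γ·h_c·A = 7.83819 × 1.05 × 3.46361 = 28.5059 kN.
I_c = πr⁴/4 = π × 1.05⁴/4 = 0.954656 m⁴.
Centre of pressure: y_p = y_c + I_c/(y_c·A) = 1.05 + 0.954656/(1.05 × 3.46361) = 1.05 + 0.2625 = 1.3125 m along the plane.

h_p = 1.313 m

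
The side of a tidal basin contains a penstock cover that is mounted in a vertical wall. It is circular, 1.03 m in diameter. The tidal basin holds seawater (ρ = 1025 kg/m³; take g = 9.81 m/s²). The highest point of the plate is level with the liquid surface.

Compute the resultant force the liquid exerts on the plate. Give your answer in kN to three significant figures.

γ = ρg = 1025 × 9.81 / 1000 = 10.05525 kN/m³.
The centroid is at the centre, 0.515 m below the top of the plate, so the centroid depth is h_c = 0.515 m.
A = π(0.515)² = 0.833229 m².
Resultant F = γ·h_c·A = 10.05525 × 0.515 × 0.833229 = 4.31484 kN.

F ≈ 4.31 kN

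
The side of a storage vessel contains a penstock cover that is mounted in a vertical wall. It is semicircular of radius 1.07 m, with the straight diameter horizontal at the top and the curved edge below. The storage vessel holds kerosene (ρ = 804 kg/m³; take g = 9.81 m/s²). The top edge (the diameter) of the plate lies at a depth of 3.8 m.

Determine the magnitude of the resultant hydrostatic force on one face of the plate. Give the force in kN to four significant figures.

F ≈ 60.34 kN

γ = ρg = 804 × 9.81 / 1000 = 7.88724 kN/m³.
The centroid of a semicircle lies 4r/(3π) = 0.454122 m from the diameter, here below the top edge, so the centroid depth is h_c = 3.8 + 0.454122 = 4.25412 m.
A = πr²/2 = π × 1.07²/2 = 1.7984 m².
Resultant F = γ·h_c·A = 7.88724 × 4.25412 × 1.7984 = 60.3422 kN.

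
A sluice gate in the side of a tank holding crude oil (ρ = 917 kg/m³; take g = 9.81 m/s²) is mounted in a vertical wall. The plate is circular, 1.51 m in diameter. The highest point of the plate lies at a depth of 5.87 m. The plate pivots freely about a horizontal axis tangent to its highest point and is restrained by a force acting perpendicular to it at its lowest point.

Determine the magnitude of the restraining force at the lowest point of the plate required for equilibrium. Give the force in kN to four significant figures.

γ = ρg = 917 × 9.81 / 1000 = 8.99577 kN/m³.
The centroid is at the centre, 0.755 m below the top of the plate, so the centroid depth is h_c = 5.87 + 0.755 = 6.625 m.
A = π(0.755)² = 1.79079 m².
Resultant F = γ·h_c·A = 8.99577 × 6.625 × 1.79079 = 106.726 kN.
I_c = πr⁴/4 = π × 0.755⁴/4 = 0.255198 m⁴.
Centre of pressure: y_p = y_c + I_c/(y_c·A) = 6.625 + 0.255198/(6.625 × 1.79079) = 6.625 + 0.0215103 = 6.64651 m along the plane.
The resultant acts 0.755 + 0.0215103 = 0.77651 m (along the plate) below the hinge at the top edge, so the moment about the hinge is M = F × 0.77651 = 106.726 × 0.77651 = 82.8738 kN·m.
A normal force at the bottom, 1.51 m from the hinge, must supply this moment: P = 82.8738/1.51 = 54.8833 kN.

P ≈ 54.88 kN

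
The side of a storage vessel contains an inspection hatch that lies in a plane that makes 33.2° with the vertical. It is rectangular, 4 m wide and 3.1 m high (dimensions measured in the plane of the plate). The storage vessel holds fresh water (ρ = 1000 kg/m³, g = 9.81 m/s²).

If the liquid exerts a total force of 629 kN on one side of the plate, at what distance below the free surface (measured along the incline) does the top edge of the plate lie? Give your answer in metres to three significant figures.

y_top ≈ 4.63 m

γ = ρg = 1000 × 9.81 = 9810 N/m³ = 9.81 kN/m³.
A = 4 × 3.1 = 12.4 m².
From F = γ·h_c·A, the centroid depth is h_c = 629/(9.81 × 12.4) = 5.17083 m.
The plate makes 33.2° with the vertical, i.e. θ = 90° − 33.2° = 56.8° to the horizontal. Measuring y along the incline from the free-surface line, vertical depth h = y·sinθ with sinθ = 0.836764.
Along the incline, y_c = h_c/sinθ = 5.17083/0.836764 = 6.17956 m.
The centroid lies 3.1/2 = 1.55 m below the top edge, so the top edge sits at y_top = 6.17956 − 1.55 = 4.62956 m along the incline.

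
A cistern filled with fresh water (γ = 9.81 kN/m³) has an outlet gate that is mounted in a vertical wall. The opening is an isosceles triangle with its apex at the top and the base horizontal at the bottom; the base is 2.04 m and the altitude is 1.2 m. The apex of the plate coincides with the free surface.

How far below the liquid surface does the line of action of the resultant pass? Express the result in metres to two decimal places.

γ = 9.81 kN/m³.
With the apex up, the centroid sits 2h/3 = 2 × 1.2/3 = 0.8 m below the apex, so the centroid depth is h_c = 0.8 m.
A = ½ × 2.04 × 1.2 = 1.224 m².
Resultant F = γ·h_c·A = 9.81 × 0.8 × 1.224 = 9.60595 kN.
I_c = b·h³/36 = 2.04 × 1.2³/36 = 0.09792 m⁴.
Centre of pressure: y_p = y_c + I_c/(y_c·A) = 0.8 + 0.09792/(0.8 × 1.224) = 0.8 + 0.1 = 0.9 m along the plane.

h_p = 0.90 m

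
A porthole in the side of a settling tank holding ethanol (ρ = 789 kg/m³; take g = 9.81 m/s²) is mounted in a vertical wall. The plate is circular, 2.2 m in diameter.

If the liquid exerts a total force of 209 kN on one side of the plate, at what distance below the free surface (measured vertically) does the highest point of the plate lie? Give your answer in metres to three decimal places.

γ = ρg = 789 × 9.81 / 1000 = 7.74009 kN/m³.
A = π(1.1)² = 3.80133 m².
From F = γ·h_c·A, the centroid depth is h_c = 209/(7.74009 × 3.80133) = 7.10337 m.
The centroid is at the centre, 1.1 m below the top of the plate, so the highest point sits at h_top = 7.10337 − 1.1 = 6.00337 m below the surface.

d_top ≈ 6.003 m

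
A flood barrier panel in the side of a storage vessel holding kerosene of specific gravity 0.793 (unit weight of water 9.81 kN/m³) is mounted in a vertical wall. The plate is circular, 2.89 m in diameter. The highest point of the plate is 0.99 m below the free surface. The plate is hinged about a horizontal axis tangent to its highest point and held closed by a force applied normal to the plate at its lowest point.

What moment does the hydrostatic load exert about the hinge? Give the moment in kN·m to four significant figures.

γ = 0.793 × 9.81 = 7.77933 kN/m³.
The centroid is at the centre, 1.445 m below the top of the plate, so the centroid depth is h_c = 0.99 + 1.445 = 2.435 m.
A = π(1.445)² = 6.55972 m².
Resultant F = γ·h_c·A = 7.77933 × 2.435 × 6.55972 = 124.259 kN.
I_c = πr⁴/4 = π × 1.445⁴/4 = 3.42422 m⁴.
Centre of pressure: y_p = y_c + I_c/(y_c·A) = 2.435 + 3.42422/(2.435 × 6.55972) = 2.435 + 0.214377 = 2.64938 m along the plane.
The resultant acts 1.445 + 0.214377 = 1.65938 m (along the plate) below the hinge at the top edge, so the moment about the hinge is M = F × 1.65938 = 124.259 × 1.65938 = 206.193 kN·m.

M ≈ 206.2 kN·m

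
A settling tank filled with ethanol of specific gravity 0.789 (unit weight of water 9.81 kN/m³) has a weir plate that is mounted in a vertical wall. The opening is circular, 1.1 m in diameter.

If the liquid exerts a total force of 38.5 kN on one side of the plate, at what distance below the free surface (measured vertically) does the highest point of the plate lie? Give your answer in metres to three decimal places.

d_top ≈ 4.684 m

γ = 0.789 × 9.81 = 7.74009 kN/m³.
A = π(0.55)² = 0.950332 m².
From F = γ·h_c·A, the centroid depth is h_c = 38.5/(7.74009 × 0.950332) = 5.23407 m.
The centroid is at the centre, 0.55 m below the top of the plate, so the highest point sits at h_top = 5.23407 − 0.55 = 4.68407 m below the surface.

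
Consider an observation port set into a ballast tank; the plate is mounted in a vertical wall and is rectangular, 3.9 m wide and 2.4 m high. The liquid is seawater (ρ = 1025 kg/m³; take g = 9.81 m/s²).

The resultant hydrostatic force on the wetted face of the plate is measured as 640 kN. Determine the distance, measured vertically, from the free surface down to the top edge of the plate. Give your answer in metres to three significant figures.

d_top ≈ 5.60 m

γ = ρg = 1025 × 9.81 / 1000 = 10.05525 kN/m³.
A = 3.9 × 2.4 = 9.36 m².
From F = γ·h_c·A, the centroid depth is h_c = 640/(10.05525 × 9.36) = 6.80004 m.
The centroid lies 2.4/2 = 1.2 m below the top edge, so the top edge sits at h_top = 6.80004 − 1.2 = 5.60004 m below the surface.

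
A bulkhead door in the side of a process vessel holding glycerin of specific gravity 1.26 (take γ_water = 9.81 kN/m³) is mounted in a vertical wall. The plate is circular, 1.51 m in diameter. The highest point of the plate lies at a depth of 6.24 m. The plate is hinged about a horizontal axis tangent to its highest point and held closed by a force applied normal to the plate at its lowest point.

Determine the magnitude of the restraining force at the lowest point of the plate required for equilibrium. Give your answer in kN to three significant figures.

γ = 1.26 × 9.81 = 12.3606 kN/m³.
The centroid is at the centre, 0.755 m below the top of the plate, so the centroid depth is h_c = 6.24 + 0.755 = 6.995 m.
A = π(0.755)² = 1.79079 m².
Resultant F = γ·h_c·A = 12.3606 × 6.995 × 1.79079 = 154.836 kN.
I_c = πr⁴/4 = π × 0.755⁴/4 = 0.255198 m⁴.
Centre of pressure: y_p = y_c + I_c/(y_c·A) = 6.995 + 0.255198/(6.995 × 1.79079) = 6.995 + 0.0203725 = 7.01537 m along the plane.
The resultant acts 0.755 + 0.0203725 = 0.775373 m (along the plate) below the hinge at the top edge, so the moment about the hinge is M = F × 0.775373 = 154.836 × 0.775373 = 120.056 kN·m.
A normal force at the bottom, 1.51 m from the hinge, must supply this moment: P = 120.056/1.51 = 79.5073 kN.

P ≈ 79.5 kN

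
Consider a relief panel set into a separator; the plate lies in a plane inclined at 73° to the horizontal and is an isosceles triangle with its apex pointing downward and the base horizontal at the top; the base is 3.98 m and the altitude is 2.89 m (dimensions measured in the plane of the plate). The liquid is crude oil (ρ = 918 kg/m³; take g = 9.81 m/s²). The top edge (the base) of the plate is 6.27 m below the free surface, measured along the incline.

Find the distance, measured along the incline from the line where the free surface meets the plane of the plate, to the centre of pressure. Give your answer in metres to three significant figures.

γ = ρg = 918 × 9.81 / 1000 = 9.00558 kN/m³.
Let θ = 73° be the plate's angle to the horizontal; measure y along the incline from where the plane meets the free surface. Vertical depth h = y·sinθ with sinθ = 0.956305.
With the apex down, the centroid sits h/3 = 2.89/3 = 0.963333 m below the base (the top edge), so y_c = 6.27 + 0.963333 = 7.23333 m and h_c = 7.23333 × 0.956305 = 6.91727 m.
A = ½ × 3.98 × 2.89 = 5.7511 m².
Resultant F = γ·h_c·A = 9.00558 × 6.91727 × 5.7511 = 358.259 kN.
I_c = b·h³/36 = 3.98 × 2.89³/36 = 2.66854 m⁴.
Centre of pressure: y_p = y_c + I_c/(y_c·A) = 7.23333 + 2.66854/(7.23333 × 5.7511) = 7.23333 + 0.0641482 = 7.29748 m along the plane.

y_p = 7.30 m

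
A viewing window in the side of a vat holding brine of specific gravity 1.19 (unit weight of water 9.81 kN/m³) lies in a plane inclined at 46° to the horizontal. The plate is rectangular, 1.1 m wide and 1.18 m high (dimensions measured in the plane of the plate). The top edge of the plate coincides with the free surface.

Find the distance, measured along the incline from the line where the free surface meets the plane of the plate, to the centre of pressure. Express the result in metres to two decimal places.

γ = 1.19 × 9.81 = 11.6739 kN/m³.
Let θ = 46° be the plate's angle to the horizontal; measure y along the incline from where the plane meets the free surface. Vertical depth h = y·sinθ with sinθ = 0.719340.
The centroid lies 1.18/2 = 0.59 m below the top edge, so y_c = 0.59 m and h_c = 0.59 × 0.719340 = 0.424411 m.
A = 1.1 × 1.18 = 1.298 m².
Resultant F = γ·h_c·A = 11.6739 × 0.424411 × 1.298 = 6.43098 kN.
I_c = b·h³/12 = 1.1 × 1.18³/12 = 0.150611 m⁴.
Centre of pressure: y_p = y_c + I_c/(y_c·A) = 0.59 + 0.150611/(0.59 × 1.298) = 0.59 + 0.196666 = 0.786666 m along the plane.

y_p = 0.79 m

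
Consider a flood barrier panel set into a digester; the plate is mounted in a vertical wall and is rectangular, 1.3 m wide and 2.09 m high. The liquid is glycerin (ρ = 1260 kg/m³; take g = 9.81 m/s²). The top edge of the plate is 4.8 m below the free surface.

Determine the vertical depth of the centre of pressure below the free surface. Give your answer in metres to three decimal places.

γ = ρg = 1260 × 9.81 / 1000 = 12.3606 kN/m³.
The centroid lies 2.09/2 = 1.045 m below the top edge, so the centroid depth is h_c = 4.8 + 1.045 = 5.845 m.
A = 1.3 × 2.09 = 2.717 m².
Resultant F = γ·h_c·A = 12.3606 × 5.845 × 2.717 = 196.297 kN.
I_c = b·h³/12 = 1.3 × 2.09³/12 = 0.989011 m⁴.
Centre of pressure: y_p = y_c + I_c/(y_c·A) = 5.845 + 0.989011/(5.845 × 2.717) = 5.845 + 0.0622769 = 5.90728 m along the plane.

h_p = 5.907 m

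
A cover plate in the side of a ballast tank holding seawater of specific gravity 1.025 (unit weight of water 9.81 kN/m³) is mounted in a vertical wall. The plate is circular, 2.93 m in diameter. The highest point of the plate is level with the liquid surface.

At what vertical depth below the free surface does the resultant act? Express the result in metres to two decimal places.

γ = 1.025 × 9.81 = 10.05525 kN/m³.
The centroid is at the centre, 1.465 m below the top of the plate, so the centroid depth is h_c = 1.465 m.
A = π(1.465)² = 6.74256 m².
Resultant F = γ·h_c·A = 10.05525 × 1.465 × 6.74256 = 99.3243 kN.
I_c = πr⁴/4 = π × 1.465⁴/4 = 3.61777 m⁴.
Centre of pressure: y_p = y_c + I_c/(y_c·A) = 1.465 + 3.61777/(1.465 × 6.74256) = 1.465 + 0.366251 = 1.83125 m along the plane.

h_p = 1.83 m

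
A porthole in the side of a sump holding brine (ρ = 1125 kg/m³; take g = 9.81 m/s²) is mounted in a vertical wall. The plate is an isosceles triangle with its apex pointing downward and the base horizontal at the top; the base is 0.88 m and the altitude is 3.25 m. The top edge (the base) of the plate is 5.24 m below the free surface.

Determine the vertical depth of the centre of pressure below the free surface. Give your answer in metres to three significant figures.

h_p = 6.42 m

γ = ρg = 1125 × 9.81 / 1000 = 11.03625 kN/m³.
With the apex down, the centroid sits h/3 = 3.25/3 = 1.08333 m below the base (the top edge), so the centroid depth is h_c = 5.24 + 1.08333 = 6.32333 m.
A = ½ × 0.88 × 3.25 = 1.43 m².
Resultant F = γ·h_c·A = 11.03625 × 6.32333 × 1.43 = 99.7938 kN.
I_c = b·h³/36 = 0.88 × 3.25³/36 = 0.839132 m⁴.
Centre of pressure: y_p = y_c + I_c/(y_c·A) = 6.32333 + 0.839132/(6.32333 × 1.43) = 6.32333 + 0.0928001 = 6.41613 m along the plane.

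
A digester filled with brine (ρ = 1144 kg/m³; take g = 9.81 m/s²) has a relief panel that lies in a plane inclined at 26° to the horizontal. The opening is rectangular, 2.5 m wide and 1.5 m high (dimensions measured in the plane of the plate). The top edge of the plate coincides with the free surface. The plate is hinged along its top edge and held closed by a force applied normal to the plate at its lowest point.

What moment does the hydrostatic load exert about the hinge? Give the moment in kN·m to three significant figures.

γ = ρg = 1144 × 9.81 / 1000 = 11.22264 kN/m³.
Let θ = 26° be the plate's angle to the horizontal; measure y along the incline from where the plane meets the free surface. Vertical depth h = y·sinθ with sinθ = 0.438371.
The centroid lies 1.5/2 = 0.75 m below the top edge, so y_c = 0.75 m and h_c = 0.75 × 0.438371 = 0.328778 m.
A = 2.5 × 1.5 = 3.75 m².
Resultant F = γ·h_c·A = 11.22264 × 0.328778 × 3.75 = 13.8366 kN.
I_c = b·h³/12 = 2.5 × 1.5³/12 = 0.703125 m⁴.
Centre of pressure: y_p = y_c + I_c/(y_c·A) = 0.75 + 0.703125/(0.75 × 3.75) = 0.75 + 0.25 = 1 m along the plane.
The resultant acts 0.75 + 0.25 = 1 m (along the plate) below the hinge at the top edge, so the moment about the hinge is M = F × 1 = 13.8366 × 1 = 13.8366 kN·m.

M ≈ 13.8 kN·m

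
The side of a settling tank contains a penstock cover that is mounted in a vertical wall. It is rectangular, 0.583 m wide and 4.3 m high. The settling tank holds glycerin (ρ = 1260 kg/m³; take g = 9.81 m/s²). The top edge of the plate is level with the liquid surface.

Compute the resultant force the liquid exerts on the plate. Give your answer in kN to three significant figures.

F ≈ 66.6 kN

γ = ρg = 1260 × 9.81 / 1000 = 12.3606 kN/m³.
The centroid lies 4.3/2 = 2.15 m below the top edge, so the centroid depth is h_c = 2.15 m.
A = 0.583 × 4.3 = 2.5069 m².
Resultant F = γ·h_c·A = 12.3606 × 2.15 × 2.5069 = 66.6216 kN.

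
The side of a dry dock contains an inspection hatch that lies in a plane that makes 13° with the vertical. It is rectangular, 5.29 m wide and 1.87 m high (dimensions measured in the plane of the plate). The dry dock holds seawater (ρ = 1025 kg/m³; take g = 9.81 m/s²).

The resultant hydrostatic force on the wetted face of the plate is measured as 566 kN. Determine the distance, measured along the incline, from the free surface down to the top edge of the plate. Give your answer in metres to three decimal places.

y_top ≈ 4.905 m

γ = ρg = 1025 × 9.81 / 1000 = 10.05525 kN/m³.
A = 5.29 × 1.87 = 9.8923 m².
From F = γ·h_c·A, the centroid depth is h_c = 566/(10.05525 × 9.8923) = 5.69018 m.
The plate makes 13° with the vertical, i.e. θ = 90° − 13° = 77° to the horizontal. Measuring y along the incline from the free-surface line, vertical depth h = y·sinθ with sinθ = 0.974370.
Along the incline, y_c = h_c/sinθ = 5.69018/0.974370 = 5.83986 m.
The centroid lies 1.87/2 = 0.935 m below the top edge, so the top edge sits at y_top = 5.83986 − 0.935 = 4.90486 m along the incline.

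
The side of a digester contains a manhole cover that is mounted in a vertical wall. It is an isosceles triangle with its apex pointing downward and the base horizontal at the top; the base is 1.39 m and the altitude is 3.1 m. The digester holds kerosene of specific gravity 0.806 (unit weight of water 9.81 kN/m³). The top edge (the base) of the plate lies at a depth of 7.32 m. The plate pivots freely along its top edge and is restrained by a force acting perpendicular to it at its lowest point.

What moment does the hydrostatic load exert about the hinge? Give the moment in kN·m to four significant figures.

M ≈ 156.1 kN·m

γ = 0.806 × 9.81 = 7.90686 kN/m³.
With the apex down, the centroid sits h/3 = 3.1/3 = 1.03333 m below the base (the top edge), so the centroid depth is h_c = 7.32 + 1.03333 = 8.35333 m.
A = ½ × 1.39 × 3.1 = 2.1545 m².
Resultant F = γ·h_c·A = 7.90686 × 8.35333 × 2.1545 = 142.302 kN.
I_c = b·h³/36 = 1.39 × 3.1³/36 = 1.15026 m⁴.
Centre of pressure: y_p = y_c + I_c/(y_c·A) = 8.35333 + 1.15026/(8.35333 × 2.1545) = 8.35333 + 0.0639131 = 8.41724 m along the plane.
The resultant acts 1.03333 + 0.0639131 = 1.09724 m (along the plate) below the hinge at the top edge, so the moment about the hinge is M = F × 1.09724 = 142.302 × 1.09724 = 156.139 kN·m.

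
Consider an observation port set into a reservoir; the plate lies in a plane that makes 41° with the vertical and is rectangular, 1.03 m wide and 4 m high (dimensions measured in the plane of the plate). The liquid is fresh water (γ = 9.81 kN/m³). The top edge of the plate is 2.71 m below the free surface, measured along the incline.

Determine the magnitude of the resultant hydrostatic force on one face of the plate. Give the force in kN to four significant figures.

F ≈ 143.7 kN

γ = 9.81 kN/m³.
The plate makes 41° with the vertical, i.e. θ = 90° − 41° = 49° to the horizontal. Measuring y along the incline from the free-surface line, vertical depth h = y·sinθ with sinθ = 0.754710.
The centroid lies 4/2 = 2 m below the top edge, so y_c = 2.71 + 2 = 4.71 m and h_c = 4.71 × 0.754710 = 3.55468 m.
A = 1.03 × 4 = 4.12 m².
Resultant F = γ·h_c·A = 9.81 × 3.55468 × 4.12 = 143.67 kN.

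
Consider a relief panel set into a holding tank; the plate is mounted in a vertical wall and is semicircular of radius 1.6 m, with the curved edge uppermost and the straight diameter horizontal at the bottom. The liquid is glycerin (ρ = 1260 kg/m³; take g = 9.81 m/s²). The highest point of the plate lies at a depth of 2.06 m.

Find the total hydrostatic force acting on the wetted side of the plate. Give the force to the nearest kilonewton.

F ≈ 148 kN

γ = ρg = 1260 × 9.81 / 1000 = 12.3606 kN/m³.
The centroid lies 4r/(3π) = 0.679061 m above the diameter, so r − 4r/(3π) = 1.6 − 0.679061 = 0.920939 m below the topmost point, so the centroid depth is h_c = 2.06 + 0.920939 = 2.98094 m.
A = πr²/2 = π × 1.6²/2 = 4.02124 m².
Resultant F = γ·h_c·A = 12.3606 × 2.98094 × 4.02124 = 148.167 kN.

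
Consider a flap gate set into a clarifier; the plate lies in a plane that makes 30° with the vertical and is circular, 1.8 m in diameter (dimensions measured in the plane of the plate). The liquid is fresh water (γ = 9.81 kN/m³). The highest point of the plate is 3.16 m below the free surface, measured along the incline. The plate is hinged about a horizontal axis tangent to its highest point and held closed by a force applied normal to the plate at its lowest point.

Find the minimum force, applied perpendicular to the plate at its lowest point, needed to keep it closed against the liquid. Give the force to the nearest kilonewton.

P ≈ 46 kN

γ = 9.81 kN/m³.
The plate makes 30° with the vertical, i.e. θ = 90° − 30° = 60° to the horizontal. Measuring y along the incline from the free-surface line, vertical depth h = y·sinθ with sinθ = 0.866025.
The centroid is at the centre, 0.9 m below the top of the plate, so y_c = 3.16 + 0.9 = 4.06 m and h_c = 4.06 × 0.866025 = 3.51606 m.
A = π(0.9)² = 2.54469 m².
Resultant F = γ·h_c·A = 9.81 × 3.51606 × 2.54469 = 87.7728 kN.
I_c = πr⁴/4 = π × 0.9⁴/4 = 0.5153 m⁴.
Centre of pressure: y_p = y_c + I_c/(y_c·A) = 4.06 + 0.5153/(4.06 × 2.54469) = 4.06 + 0.0498769 = 4.10988 m along the plane.
The resultant acts 0.9 + 0.0498769 = 0.949877 m (along the plate) below the hinge at the top edge, so the moment about the hinge is M = F × 0.949877 = 87.7728 × 0.949877 = 83.3734 kN·m.
A normal force at the bottom, 1.8 m from the hinge, must supply this moment: P = 83.3734/1.8 = 46.3186 kN.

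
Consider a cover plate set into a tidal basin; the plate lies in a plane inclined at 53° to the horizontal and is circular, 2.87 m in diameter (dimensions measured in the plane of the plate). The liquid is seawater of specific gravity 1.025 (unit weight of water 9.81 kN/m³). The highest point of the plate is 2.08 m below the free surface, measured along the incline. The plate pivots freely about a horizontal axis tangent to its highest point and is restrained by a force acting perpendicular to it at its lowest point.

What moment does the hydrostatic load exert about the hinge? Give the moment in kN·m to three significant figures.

γ = 1.025 × 9.81 = 10.05525 kN/m³.
Let θ = 53° be the plate's angle to the horizontal; measure y along the incline from where the plane meets the free surface. Vertical depth h = y·sinθ with sinθ = 0.798636.
The centroid is at the centre, 1.435 m below the top of the plate, so y_c = 2.08 + 1.435 = 3.515 m and h_c = 3.515 × 0.798636 = 2.80721 m.
A = π(1.435)² = 6.46925 m².
Resultant F = γ·h_c·A = 10.05525 × 2.80721 × 6.46925 = 182.609 kN.
I_c = πr⁴/4 = π × 1.435⁴/4 = 3.33041 m⁴.
Centre of pressure: y_p = y_c + I_c/(y_c·A) = 3.515 + 3.33041/(3.515 × 6.46925) = 3.515 + 0.14646 = 3.66146 m along the plane.
The resultant acts 1.435 + 0.14646 = 1.58146 m (along the plate) below the hinge at the top edge, so the moment about the hinge is M = F × 1.58146 = 182.609 × 1.58146 = 288.789 kN·m.

M ≈ 289 kN·m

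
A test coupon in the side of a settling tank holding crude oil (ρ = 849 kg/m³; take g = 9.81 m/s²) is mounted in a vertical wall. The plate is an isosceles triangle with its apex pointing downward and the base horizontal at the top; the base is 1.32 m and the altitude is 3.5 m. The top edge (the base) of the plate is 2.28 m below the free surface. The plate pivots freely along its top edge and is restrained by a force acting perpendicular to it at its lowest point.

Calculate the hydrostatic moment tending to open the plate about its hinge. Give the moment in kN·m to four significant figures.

M ≈ 90.46 kN·m

γ = ρg = 849 × 9.81 / 1000 = 8.32869 kN/m³.
With the apex down, the centroid sits h/3 = 3.5/3 = 1.16667 m below the base (the top edge), so the centroid depth is h_c = 2.28 + 1.16667 = 3.44667 m.
A = ½ × 1.32 × 3.5 = 2.31 m².
Resultant F = γ·h_c·A = 8.32869 × 3.44667 × 2.31 = 66.3114 kN.
I_c = b·h³/36 = 1.32 × 3.5³/36 = 1.57208 m⁴.
Centre of pressure: y_p = y_c + I_c/(y_c·A) = 3.44667 + 1.57208/(3.44667 × 2.31) = 3.44667 + 0.197453 = 3.64412 m along the plane.
The resultant acts 1.16667 + 0.197453 = 1.36412 m (along the plate) below the hinge at the top edge, so the moment about the hinge is M = F × 1.36412 = 66.3114 × 1.36412 = 90.4567 kN·m.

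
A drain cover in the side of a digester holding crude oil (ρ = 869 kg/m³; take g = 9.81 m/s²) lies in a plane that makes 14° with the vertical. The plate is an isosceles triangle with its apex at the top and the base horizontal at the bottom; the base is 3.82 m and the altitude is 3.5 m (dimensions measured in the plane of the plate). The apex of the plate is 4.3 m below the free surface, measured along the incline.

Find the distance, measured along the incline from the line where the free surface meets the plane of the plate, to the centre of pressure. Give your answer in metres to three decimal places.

γ = ρg = 869 × 9.81 / 1000 = 8.52489 kN/m³.
The plate makes 14° with the vertical, i.e. θ = 90° − 14° = 76° to the horizontal. Measuring y along the incline from the free-surface line, vertical depth h = y·sinθ with sinθ = 0.970296.
With the apex up, the centroid sits 2h/3 = 2 × 3.5/3 = 2.33333 m below the apex, so y_c = 4.3 + 2.33333 = 6.63333 m and h_c = 6.63333 × 0.970296 = 6.43629 m.
A = ½ × 3.82 × 3.5 = 6.685 m².
Resultant F = γ·h_c·A = 8.52489 × 6.43629 × 6.685 = 366.797 kN.
I_c = b·h³/36 = 3.82 × 3.5³/36 = 4.54951 m⁴.
Centre of pressure: y_p = y_c + I_c/(y_c·A) = 6.63333 + 4.54951/(6.63333 × 6.685) = 6.63333 + 0.102596 = 6.73593 m along the plane.

y_p = 6.736 m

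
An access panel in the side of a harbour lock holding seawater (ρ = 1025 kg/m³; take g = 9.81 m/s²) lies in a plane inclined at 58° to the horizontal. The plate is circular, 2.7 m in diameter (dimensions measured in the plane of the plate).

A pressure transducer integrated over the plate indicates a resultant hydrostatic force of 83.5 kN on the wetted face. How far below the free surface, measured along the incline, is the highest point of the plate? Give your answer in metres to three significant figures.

y_top ≈ 0.360 m

γ = ρg = 1025 × 9.81 / 1000 = 10.05525 kN/m³.
A = π(1.35)² = 5.72555 m².
From F = γ·h_c·A, the centroid depth is h_c = 83.5/(10.05525 × 5.72555) = 1.45036 m.
Let θ = 58° be the plate's angle to the horizontal; measure y along the incline from where the plane meets the free surface. Vertical depth h = y·sinθ with sinθ = 0.848048.
Along the incline, y_c = h_c/sinθ = 1.45036/0.848048 = 1.71023 m.
The centroid is at the centre, 1.35 m below the top of the plate, so the highest point sits at y_top = 1.71023 − 1.35 = 0.36023 m along the incline.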